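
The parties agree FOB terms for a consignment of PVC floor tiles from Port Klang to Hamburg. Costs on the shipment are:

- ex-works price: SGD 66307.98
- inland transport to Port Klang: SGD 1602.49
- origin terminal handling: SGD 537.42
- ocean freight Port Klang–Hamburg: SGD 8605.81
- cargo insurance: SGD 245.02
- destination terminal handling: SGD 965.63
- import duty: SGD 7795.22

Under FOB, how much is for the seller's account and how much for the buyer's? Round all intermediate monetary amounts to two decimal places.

Seller: SGD 68447.89; buyer: SGD 17611.68

FOB: the seller bears costs until goods are on board at the origin port; the buyer bears freight, insurance and all costs thereafter.
Seller's account: goods 66307.98 + inland to port 1602.49 + origin terminal 537.42 = 68447.89
Buyer's account: freight 8605.81 + insurance 245.02 + destination terminal 965.63 + duty 7795.22 = 17611.68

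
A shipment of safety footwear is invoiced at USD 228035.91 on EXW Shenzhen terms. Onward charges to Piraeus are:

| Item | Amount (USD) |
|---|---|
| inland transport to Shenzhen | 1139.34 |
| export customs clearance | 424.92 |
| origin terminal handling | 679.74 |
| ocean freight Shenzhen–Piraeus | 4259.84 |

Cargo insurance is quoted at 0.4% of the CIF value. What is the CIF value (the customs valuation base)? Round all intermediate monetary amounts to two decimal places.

CIF value: USD 235481.68

Let C be the CIF value. C = EXW price + pre-shipment costs + freight + 0.4% × C
C − 0.4% × C = 228035.91 + 1139.34 + 424.92 + 679.74 + 4259.84
0.996 × C = 234539.75
C = 234539.75 / 0.996 = 235481.68
Insurance premium = 0.4% × 235481.68 = 941.93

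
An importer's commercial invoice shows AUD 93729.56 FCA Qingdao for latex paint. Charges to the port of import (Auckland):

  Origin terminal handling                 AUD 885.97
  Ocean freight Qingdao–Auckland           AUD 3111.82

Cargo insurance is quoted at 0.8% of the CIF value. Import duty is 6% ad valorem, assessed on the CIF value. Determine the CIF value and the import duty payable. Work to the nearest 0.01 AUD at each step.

Let C be the CIF value. C = FCA price + pre-shipment costs + freight + 0.8% × C
C − 0.8% × C = 93729.56 + 885.97 + 3111.82
0.992 × C = 97727.35
C = 97727.35 / 0.992 = 98515.47
Insurance premium = 0.8% × 98515.47 = 788.12
Import duty = 98515.47 × 6% = 5910.93

CIF value: AUD 98515.47; import duty: AUD 5910.93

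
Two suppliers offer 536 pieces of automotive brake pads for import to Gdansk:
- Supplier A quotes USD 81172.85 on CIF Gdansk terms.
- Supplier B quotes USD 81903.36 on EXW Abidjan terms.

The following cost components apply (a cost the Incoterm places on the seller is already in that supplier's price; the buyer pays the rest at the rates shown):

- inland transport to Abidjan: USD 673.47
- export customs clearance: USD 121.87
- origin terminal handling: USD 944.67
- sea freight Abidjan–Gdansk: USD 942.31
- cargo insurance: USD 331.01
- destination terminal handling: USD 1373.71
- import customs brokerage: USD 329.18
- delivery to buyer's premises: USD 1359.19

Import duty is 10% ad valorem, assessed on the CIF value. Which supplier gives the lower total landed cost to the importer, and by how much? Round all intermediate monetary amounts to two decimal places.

Supplier A (CIF):
The CIF price already equals the CIF value: 81172.85
Import duty = 81172.85 × 10% = 8117.29
Buyer bears (A): 1373.71 + 329.18 + 1359.19 = 3062.08
Landed cost (A) = invoice 81172.85 + 3062.08 + duty 8117.29 = 92352.22
Supplier B (EXW):
CIF value = EXW price + inland to port + export clearance + origin terminal + freight + insurance = 81903.36 + 673.47 + 121.87 + 944.67 + 942.31 + 331.01 = 84916.69
Import duty = 84916.69 × 10% = 8491.67
Buyer bears (B): 673.47 + 121.87 + 944.67 + 942.31 + 331.01 + 1373.71 + 329.18 + 1359.19 = 6075.41
Landed cost (B) = invoice 81903.36 + 6075.41 + duty 8491.67 = 96470.44
Difference = |92352.22 − 96470.44| = 4118.22

Supplier A is cheaper by USD 4118.22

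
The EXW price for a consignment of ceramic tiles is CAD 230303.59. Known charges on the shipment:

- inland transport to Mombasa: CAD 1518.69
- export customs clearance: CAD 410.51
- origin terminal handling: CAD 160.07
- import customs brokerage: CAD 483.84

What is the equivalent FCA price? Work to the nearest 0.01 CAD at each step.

Not relevant to the conversion: origin terminal, brokerage — on the buyer under both terms; not part of either seller's price.
From EXW to FCA, the seller additionally bears: inland to port, export clearance.
FCA price = 230303.59 + 1518.69 + 410.51 = 232232.79

FCA price: CAD 232232.79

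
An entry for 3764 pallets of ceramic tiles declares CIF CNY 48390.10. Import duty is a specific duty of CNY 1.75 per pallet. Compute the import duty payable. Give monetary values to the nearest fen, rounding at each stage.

Import duty: CNY 6587.00

Import duty = 3764 × 1.75 = 6587.00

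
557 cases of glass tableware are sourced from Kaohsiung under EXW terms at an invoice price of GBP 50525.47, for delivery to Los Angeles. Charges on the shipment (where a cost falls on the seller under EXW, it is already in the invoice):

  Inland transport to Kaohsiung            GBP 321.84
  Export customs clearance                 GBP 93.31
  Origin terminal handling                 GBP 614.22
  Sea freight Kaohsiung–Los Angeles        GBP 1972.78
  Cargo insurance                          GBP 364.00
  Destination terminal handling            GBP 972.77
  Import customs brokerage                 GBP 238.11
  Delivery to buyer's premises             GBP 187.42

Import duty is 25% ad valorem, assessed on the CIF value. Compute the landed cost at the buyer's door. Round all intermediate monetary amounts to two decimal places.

EXW: the seller makes goods available at their premises; the buyer bears all onward costs.
CIF value = EXW price + inland to port + export clearance + origin terminal + freight + insurance = 50525.47 + 321.84 + 93.31 + 614.22 + 1972.78 + 364.00 = 53891.62
Import duty = 53891.62 × 25% = 13472.91
Buyer bears: inland to port 321.84 + export clearance 93.31 + origin terminal 614.22 + freight 1972.78 + insurance 364.00 + destination terminal 972.77 + brokerage 238.11 + delivery 187.42 + duty 13472.91 = 18237.36
Landed cost = invoice 50525.47 + 18237.36 = 68762.83

Total landed cost: GBP 68762.83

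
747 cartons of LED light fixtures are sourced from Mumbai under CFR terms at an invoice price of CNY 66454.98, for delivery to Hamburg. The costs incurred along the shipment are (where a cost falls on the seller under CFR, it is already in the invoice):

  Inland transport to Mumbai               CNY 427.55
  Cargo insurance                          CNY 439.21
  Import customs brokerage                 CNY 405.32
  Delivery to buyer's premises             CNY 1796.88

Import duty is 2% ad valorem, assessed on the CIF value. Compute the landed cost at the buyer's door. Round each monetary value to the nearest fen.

CFR: the seller pays costs through ocean freight to the destination port, but not insurance.
Already in the invoice (seller's account under CFR): inland to port — exclude.
CIF value = CFR price + insurance = 66454.98 + 439.21 = 66894.19
Import duty = 66894.19 × 2% = 1337.88
Buyer bears: insurance 439.21 + brokerage 405.32 + delivery 1796.88 + duty 1337.88 = 3979.29
Landed cost = invoice 66454.98 + 3979.29 = 70434.27

Total landed cost: CNY 70434.27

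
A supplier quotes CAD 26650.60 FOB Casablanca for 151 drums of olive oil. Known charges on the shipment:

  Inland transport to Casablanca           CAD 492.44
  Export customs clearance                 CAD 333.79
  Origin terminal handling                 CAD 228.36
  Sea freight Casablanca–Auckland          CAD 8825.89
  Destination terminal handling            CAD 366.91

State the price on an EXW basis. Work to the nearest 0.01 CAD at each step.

Not relevant to the conversion: destination terminal, freight — on the buyer under both terms; not part of either seller's price.
From FOB to EXW, the seller no longer bears: inland to port, export clearance, origin terminal.
EXW price = 26650.60 − 492.44 − 333.79 − 228.36 = 25596.01

EXW price: CAD 25596.01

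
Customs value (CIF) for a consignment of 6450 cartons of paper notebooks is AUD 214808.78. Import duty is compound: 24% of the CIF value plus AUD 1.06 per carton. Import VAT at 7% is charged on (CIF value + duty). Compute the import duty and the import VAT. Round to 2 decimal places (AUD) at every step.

Import duty: AUD 58391.11; import VAT: AUD 19123.99

Ad valorem component: 214808.78 × 24% = 51554.11
Specific component: 6450 × 1.06 = 6837.00
Import duty = 51554.11 + 6837.00 = 58391.11
VAT base = CIF + duty = 214808.78 + 58391.11 = 273199.89
Import VAT = 273199.89 × 7% = 19123.99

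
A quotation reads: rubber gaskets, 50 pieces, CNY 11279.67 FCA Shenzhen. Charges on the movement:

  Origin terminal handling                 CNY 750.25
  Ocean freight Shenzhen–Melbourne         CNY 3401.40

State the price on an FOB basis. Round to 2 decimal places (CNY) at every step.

FOB price: CNY 12029.92

Not relevant to the conversion: freight — on the buyer under both terms; not part of either seller's price.
From FCA to FOB, the seller additionally bears: origin terminal.
FOB price = 11279.67 + 750.25 = 12029.92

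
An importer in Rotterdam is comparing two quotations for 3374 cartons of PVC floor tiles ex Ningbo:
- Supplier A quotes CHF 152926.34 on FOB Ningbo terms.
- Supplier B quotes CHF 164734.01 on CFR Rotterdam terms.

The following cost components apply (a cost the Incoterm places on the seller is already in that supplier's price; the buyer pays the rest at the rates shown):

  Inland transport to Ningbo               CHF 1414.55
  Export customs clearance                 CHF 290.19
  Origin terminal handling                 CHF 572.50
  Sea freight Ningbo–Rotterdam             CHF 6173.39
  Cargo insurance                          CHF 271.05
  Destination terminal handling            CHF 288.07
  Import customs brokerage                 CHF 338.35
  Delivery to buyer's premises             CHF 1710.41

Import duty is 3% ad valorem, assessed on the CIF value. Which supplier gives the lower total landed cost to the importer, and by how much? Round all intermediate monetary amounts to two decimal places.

Supplier A (FOB):
CIF value = FOB price + freight + insurance = 152926.34 + 6173.39 + 271.05 = 159370.78
Import duty = 159370.78 × 3% = 4781.12
Buyer bears (A): 6173.39 + 271.05 + 288.07 + 338.35 + 1710.41 = 8781.27
Landed cost (A) = invoice 152926.34 + 8781.27 + duty 4781.12 = 166488.73
Supplier B (CFR):
CIF value = CFR price + insurance = 164734.01 + 271.05 = 165005.06
Import duty = 165005.06 × 3% = 4950.15
Buyer bears (B): 271.05 + 288.07 + 338.35 + 1710.41 = 2607.88
Landed cost (B) = invoice 164734.01 + 2607.88 + duty 4950.15 = 172292.04
Difference = |166488.73 − 172292.04| = 5803.31

Supplier A is cheaper by CHF 5803.31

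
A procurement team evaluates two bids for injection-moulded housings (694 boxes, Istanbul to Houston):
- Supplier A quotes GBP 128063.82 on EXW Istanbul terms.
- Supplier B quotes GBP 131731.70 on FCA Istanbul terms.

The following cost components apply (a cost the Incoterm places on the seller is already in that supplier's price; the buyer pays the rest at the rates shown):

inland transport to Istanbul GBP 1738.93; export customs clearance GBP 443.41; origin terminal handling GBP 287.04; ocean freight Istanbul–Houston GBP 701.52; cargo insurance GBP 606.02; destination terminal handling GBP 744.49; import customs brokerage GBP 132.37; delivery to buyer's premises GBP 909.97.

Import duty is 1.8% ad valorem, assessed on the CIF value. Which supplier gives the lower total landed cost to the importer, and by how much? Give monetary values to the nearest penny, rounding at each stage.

Supplier A (EXW):
CIF value = EXW price + inland to port + export clearance + origin terminal + freight + insurance = 128063.82 + 1738.93 + 443.41 + 287.04 + 701.52 + 606.02 = 131840.74
Import duty = 131840.74 × 1.8% = 2373.13
Buyer bears (A): 1738.93 + 443.41 + 287.04 + 701.52 + 606.02 + 744.49 + 132.37 + 909.97 = 5563.75
Landed cost (A) = invoice 128063.82 + 5563.75 + duty 2373.13 = 136000.70
Supplier B (FCA):
CIF value = FCA price + origin terminal + freight + insurance = 131731.70 + 287.04 + 701.52 + 606.02 = 133326.28
Import duty = 133326.28 × 1.8% = 2399.87
Buyer bears (B): 287.04 + 701.52 + 606.02 + 744.49 + 132.37 + 909.97 = 3381.41
Landed cost (B) = invoice 131731.70 + 3381.41 + duty 2399.87 = 137512.98
Difference = |136000.70 − 137512.98| = 1512.28

Supplier A is cheaper by GBP 1512.28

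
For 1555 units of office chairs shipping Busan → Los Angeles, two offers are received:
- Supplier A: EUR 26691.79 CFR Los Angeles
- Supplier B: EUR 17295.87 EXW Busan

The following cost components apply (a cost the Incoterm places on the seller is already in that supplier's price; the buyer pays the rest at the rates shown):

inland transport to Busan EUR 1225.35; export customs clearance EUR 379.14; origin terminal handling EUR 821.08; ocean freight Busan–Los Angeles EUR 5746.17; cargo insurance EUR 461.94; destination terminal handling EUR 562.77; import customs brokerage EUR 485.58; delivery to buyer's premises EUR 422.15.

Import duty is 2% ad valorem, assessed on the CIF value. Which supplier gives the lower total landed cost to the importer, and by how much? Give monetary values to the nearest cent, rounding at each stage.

Supplier A (CFR):
CIF value = CFR price + insurance = 26691.79 + 461.94 = 27153.73
Import duty = 27153.73 × 2% = 543.07
Buyer bears (A): 461.94 + 562.77 + 485.58 + 422.15 = 1932.44
Landed cost (A) = invoice 26691.79 + 1932.44 + duty 543.07 = 29167.30
Supplier B (EXW):
CIF value = EXW price + inland to port + export clearance + origin terminal + freight + insurance = 17295.87 + 1225.35 + 379.14 + 821.08 + 5746.17 + 461.94 = 25929.55
Import duty = 25929.55 × 2% = 518.59
Buyer bears (B): 1225.35 + 379.14 + 821.08 + 5746.17 + 461.94 + 562.77 + 485.58 + 422.15 = 10104.18
Landed cost (B) = invoice 17295.87 + 10104.18 + duty 518.59 = 27918.64
Difference = |29167.30 − 27918.64| = 1248.66

Supplier B is cheaper by EUR 1248.66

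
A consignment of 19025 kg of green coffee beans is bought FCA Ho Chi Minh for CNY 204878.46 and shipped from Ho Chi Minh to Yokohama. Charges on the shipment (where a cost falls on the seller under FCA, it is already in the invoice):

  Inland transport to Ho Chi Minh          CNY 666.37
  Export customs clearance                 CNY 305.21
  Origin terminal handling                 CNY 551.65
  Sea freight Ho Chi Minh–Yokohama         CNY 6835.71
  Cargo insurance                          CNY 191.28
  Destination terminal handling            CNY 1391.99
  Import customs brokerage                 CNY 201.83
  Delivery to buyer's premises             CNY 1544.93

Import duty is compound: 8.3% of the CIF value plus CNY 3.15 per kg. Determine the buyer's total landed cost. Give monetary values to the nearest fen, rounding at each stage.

Total landed cost: CNY 293158.54

FCA: the seller delivers export-cleared goods to the carrier; the buyer bears costs from that point.
Already in the invoice (seller's account under FCA): inland to port, export clearance — exclude.
CIF value = FCA price + origin terminal + freight + insurance = 204878.46 + 551.65 + 6835.71 + 191.28 = 212457.10
Ad valorem component: 212457.10 × 8.3% = 17633.94
Specific component: 19025 × 3.15 = 59928.75
Import duty = 17633.94 + 59928.75 = 77562.69
Buyer bears: origin terminal 551.65 + freight 6835.71 + insurance 191.28 + destination terminal 1391.99 + brokerage 201.83 + delivery 1544.93 + duty 77562.69 = 88280.08
Landed cost = invoice 204878.46 + 88280.08 = 293158.54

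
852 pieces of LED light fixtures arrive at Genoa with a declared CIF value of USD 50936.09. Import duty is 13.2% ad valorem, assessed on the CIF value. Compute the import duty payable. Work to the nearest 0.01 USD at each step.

Import duty = 50936.09 × 13.2% = 6723.56

Import duty: USD 6723.56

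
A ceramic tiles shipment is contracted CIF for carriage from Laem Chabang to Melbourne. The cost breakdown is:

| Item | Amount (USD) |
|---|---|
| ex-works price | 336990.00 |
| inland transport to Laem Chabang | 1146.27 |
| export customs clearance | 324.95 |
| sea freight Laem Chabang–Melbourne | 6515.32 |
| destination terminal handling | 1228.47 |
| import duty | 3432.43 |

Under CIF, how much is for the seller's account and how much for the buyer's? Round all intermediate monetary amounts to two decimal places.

CIF: the seller pays costs through ocean freight and marine insurance to the destination port.
Seller's account: goods 336990.00 + inland to port 1146.27 + export clearance 324.95 + freight 6515.32 = 344976.54
Buyer's account: destination terminal 1228.47 + duty 3432.43 = 4660.90

Seller: USD 344976.54; buyer: USD 4660.90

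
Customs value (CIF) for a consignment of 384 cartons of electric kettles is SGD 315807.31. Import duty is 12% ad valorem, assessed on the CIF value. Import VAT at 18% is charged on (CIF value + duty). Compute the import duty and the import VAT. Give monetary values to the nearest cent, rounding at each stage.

Import duty = 315807.31 × 12% = 37896.88
VAT base = CIF + duty = 315807.31 + 37896.88 = 353704.19
Import VAT = 353704.19 × 18% = 63666.75

Import duty: SGD 37896.88; import VAT: SGD 63666.75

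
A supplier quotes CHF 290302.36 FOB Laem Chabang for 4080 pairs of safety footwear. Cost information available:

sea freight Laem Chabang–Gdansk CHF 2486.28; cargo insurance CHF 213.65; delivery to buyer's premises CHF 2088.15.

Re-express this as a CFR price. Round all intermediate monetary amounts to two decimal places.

CFR price: CHF 292788.64

Not relevant to the conversion: insurance, delivery — on the buyer under both terms; not part of either seller's price.
From FOB to CFR, the seller additionally bears: freight.
CFR price = 290302.36 + 2486.28 = 292788.64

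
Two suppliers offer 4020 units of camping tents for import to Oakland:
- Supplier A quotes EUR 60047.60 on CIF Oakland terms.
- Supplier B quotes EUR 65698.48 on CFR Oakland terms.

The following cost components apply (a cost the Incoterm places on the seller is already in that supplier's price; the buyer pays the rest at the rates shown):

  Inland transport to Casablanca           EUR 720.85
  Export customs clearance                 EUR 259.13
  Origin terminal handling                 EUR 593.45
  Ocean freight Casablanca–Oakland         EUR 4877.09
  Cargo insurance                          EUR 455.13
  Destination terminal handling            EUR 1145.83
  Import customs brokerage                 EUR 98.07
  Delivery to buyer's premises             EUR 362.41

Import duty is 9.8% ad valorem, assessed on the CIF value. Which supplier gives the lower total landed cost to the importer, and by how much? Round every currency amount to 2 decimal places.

Supplier A (CIF):
The CIF price already equals the CIF value: 60047.60
Import duty = 60047.60 × 9.8% = 5884.66
Buyer bears (A): 1145.83 + 98.07 + 362.41 = 1606.31
Landed cost (A) = invoice 60047.60 + 1606.31 + duty 5884.66 = 67538.57
Supplier B (CFR):
CIF value = CFR price + insurance = 65698.48 + 455.13 = 66153.61
Import duty = 66153.61 × 9.8% = 6483.05
Buyer bears (B): 455.13 + 1145.83 + 98.07 + 362.41 = 2061.44
Landed cost (B) = invoice 65698.48 + 2061.44 + duty 6483.05 = 74242.97
Difference = |67538.57 − 74242.97| = 6704.40

Supplier A is cheaper by EUR 6704.40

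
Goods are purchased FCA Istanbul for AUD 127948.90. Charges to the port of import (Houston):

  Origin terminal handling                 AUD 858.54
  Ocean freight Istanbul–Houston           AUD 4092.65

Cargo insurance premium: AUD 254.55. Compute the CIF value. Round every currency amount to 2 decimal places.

CIF = FCA price + pre-shipment costs + freight + insurance
CIF = 127948.90 + 858.54 + 4092.65 + 254.55 = 133154.64

CIF value: AUD 133154.64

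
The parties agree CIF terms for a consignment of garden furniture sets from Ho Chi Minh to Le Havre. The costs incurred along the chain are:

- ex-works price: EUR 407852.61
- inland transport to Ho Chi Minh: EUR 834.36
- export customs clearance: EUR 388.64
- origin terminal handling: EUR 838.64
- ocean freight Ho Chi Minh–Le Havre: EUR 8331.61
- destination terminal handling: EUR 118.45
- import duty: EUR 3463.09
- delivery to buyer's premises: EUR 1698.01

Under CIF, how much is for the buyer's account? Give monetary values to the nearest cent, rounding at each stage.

CIF: the seller pays costs through ocean freight and marine insurance to the destination port.
Seller's account: goods 407852.61 + inland to port 834.36 + export clearance 388.64 + origin terminal 838.64 + freight 8331.61 = 418245.86
Buyer's account: destination terminal 118.45 + duty 3463.09 + delivery 1698.01 = 5279.55

Buyer's account: EUR 5279.55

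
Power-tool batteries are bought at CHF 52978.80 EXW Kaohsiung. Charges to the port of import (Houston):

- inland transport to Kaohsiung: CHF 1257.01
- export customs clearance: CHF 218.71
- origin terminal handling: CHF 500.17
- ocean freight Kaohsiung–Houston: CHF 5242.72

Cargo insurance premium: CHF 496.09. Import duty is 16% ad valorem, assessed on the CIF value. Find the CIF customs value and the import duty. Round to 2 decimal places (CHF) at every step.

CIF value: CHF 60693.50; import duty: CHF 9710.96

CIF = EXW price + pre-shipment costs + freight + insurance
CIF = 52978.80 + 1257.01 + 218.71 + 500.17 + 5242.72 + 496.09 = 60693.50
Import duty = 60693.50 × 16% = 9710.96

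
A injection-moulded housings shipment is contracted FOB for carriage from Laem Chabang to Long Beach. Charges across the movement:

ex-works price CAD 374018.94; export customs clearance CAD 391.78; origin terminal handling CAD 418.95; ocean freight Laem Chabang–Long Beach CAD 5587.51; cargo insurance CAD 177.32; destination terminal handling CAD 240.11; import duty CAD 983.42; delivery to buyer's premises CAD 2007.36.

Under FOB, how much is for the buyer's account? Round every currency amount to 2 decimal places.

FOB: the seller bears costs until goods are on board at the origin port; the buyer bears freight, insurance and all costs thereafter.
Seller's account: goods 374018.94 + export clearance 391.78 + origin terminal 418.95 = 374829.67
Buyer's account: freight 5587.51 + insurance 177.32 + destination terminal 240.11 + duty 983.42 + delivery 2007.36 = 8995.72

Buyer's account: CAD 8995.72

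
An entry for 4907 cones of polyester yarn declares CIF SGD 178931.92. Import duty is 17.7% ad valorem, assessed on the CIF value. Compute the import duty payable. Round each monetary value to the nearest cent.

Import duty = 178931.92 × 17.7% = 31670.95

Import duty: SGD 31670.95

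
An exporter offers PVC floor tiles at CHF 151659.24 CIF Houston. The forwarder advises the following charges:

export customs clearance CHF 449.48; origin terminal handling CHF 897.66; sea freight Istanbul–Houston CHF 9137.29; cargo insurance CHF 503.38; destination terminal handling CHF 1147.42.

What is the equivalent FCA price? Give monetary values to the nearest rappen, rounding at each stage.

Not relevant to the conversion: export clearance — on the seller under both CIF and FCA; already in the CIF price and stays in the FCA price. destination terminal — on the buyer under both terms; not part of either seller's price.
From CIF to FCA, the seller no longer bears: origin terminal, freight, insurance.
FCA price = 151659.24 − 897.66 − 9137.29 − 503.38 = 141120.91

FCA price: CHF 141120.91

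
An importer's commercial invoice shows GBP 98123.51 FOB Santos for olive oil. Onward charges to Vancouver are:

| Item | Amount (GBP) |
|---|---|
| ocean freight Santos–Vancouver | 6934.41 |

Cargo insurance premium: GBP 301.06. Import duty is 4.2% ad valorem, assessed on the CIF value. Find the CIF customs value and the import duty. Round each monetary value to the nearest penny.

CIF = FOB price + freight + insurance
CIF = 98123.51 + 6934.41 + 301.06 = 105358.98
Import duty = 105358.98 × 4.2% = 4425.08

CIF value: GBP 105358.98; import duty: GBP 4425.08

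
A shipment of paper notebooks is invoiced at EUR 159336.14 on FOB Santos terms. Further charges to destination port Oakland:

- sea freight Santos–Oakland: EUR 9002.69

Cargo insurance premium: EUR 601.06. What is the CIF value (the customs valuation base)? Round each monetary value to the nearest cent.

CIF = FOB price + freight + insurance
CIF = 159336.14 + 9002.69 + 601.06 = 168939.89

CIF value: EUR 168939.89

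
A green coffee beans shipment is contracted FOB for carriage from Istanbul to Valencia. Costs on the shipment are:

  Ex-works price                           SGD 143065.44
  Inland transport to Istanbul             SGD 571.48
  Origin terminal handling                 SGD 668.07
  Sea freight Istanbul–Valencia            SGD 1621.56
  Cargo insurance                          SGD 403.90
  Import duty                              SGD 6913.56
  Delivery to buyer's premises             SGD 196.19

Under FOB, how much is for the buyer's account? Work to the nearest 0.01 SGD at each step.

Buyer's account: SGD 9135.21

FOB: the seller bears costs until goods are on board at the origin port; the buyer bears freight, insurance and all costs thereafter.
Seller's account: goods 143065.44 + inland to port 571.48 + origin terminal 668.07 = 144304.99
Buyer's account: freight 1621.56 + insurance 403.90 + duty 6913.56 + delivery 196.19 = 9135.21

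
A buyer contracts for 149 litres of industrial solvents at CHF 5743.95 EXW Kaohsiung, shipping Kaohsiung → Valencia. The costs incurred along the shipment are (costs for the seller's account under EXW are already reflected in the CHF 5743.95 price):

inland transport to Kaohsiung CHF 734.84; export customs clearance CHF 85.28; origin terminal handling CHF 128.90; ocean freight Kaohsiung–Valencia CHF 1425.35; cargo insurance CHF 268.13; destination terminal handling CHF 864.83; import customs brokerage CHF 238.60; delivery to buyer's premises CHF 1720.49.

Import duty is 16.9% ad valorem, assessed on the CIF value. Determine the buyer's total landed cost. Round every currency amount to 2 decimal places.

EXW: the seller makes goods available at their premises; the buyer bears all onward costs.
CIF value = EXW price + inland to port + export clearance + origin terminal + freight + insurance = 5743.95 + 734.84 + 85.28 + 128.90 + 1425.35 + 268.13 = 8386.45
Import duty = 8386.45 × 16.9% = 1417.31
Buyer bears: inland to port 734.84 + export clearance 85.28 + origin terminal 128.90 + freight 1425.35 + insurance 268.13 + destination terminal 864.83 + brokerage 238.60 + delivery 1720.49 + duty 1417.31 = 6883.73
Landed cost = invoice 5743.95 + 6883.73 = 12627.68

Total landed cost: CHF 12627.68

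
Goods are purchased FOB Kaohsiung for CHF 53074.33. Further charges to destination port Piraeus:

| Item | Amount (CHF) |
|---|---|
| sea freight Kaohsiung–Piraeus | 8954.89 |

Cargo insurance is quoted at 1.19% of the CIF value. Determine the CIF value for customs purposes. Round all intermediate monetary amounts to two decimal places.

Let C be the CIF value. C = FOB price + freight + 1.19% × C
C − 1.19% × C = 53074.33 + 8954.89
0.9881 × C = 62029.22
C = 62029.22 / 0.9881 = 62776.26
Insurance premium = 1.19% × 62776.26 = 747.04

CIF value: CHF 62776.26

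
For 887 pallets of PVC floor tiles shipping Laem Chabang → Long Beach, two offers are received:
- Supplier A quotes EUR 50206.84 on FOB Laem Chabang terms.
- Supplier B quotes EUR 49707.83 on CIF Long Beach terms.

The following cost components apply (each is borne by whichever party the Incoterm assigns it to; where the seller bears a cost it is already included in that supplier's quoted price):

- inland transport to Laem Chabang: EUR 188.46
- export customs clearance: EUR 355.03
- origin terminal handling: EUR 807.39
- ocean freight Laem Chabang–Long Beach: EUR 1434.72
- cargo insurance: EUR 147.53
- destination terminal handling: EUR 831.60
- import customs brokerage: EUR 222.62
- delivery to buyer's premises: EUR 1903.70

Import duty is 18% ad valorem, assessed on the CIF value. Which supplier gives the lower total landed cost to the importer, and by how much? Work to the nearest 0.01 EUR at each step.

Supplier B is cheaper by EUR 2455.89

Supplier A (FOB):
CIF value = FOB price + freight + insurance = 50206.84 + 1434.72 + 147.53 = 51789.09
Import duty = 51789.09 × 18% = 9322.04
Buyer bears (A): 1434.72 + 147.53 + 831.60 + 222.62 + 1903.70 = 4540.17
Landed cost (A) = invoice 50206.84 + 4540.17 + duty 9322.04 = 64069.05
Supplier B (CIF):
The CIF price already equals the CIF value: 49707.83
Import duty = 49707.83 × 18% = 8947.41
Buyer bears (B): 831.60 + 222.62 + 1903.70 = 2957.92
Landed cost (B) = invoice 49707.83 + 2957.92 + duty 8947.41 = 61613.16
Difference = |64069.05 − 61613.16| = 2455.89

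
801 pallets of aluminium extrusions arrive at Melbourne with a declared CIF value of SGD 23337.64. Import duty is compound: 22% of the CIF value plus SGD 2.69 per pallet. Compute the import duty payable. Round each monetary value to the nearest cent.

Ad valorem component: 23337.64 × 22% = 5134.28
Specific component: 801 × 2.69 = 2154.69
Import duty = 5134.28 + 2154.69 = 7288.97

Import duty: SGD 7288.97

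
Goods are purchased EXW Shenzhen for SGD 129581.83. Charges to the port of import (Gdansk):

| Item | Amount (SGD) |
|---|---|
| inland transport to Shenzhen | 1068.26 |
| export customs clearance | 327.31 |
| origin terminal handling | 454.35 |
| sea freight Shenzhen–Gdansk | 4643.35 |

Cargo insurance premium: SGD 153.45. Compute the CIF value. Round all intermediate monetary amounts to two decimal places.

CIF = EXW price + pre-shipment costs + freight + insurance
CIF = 129581.83 + 1068.26 + 327.31 + 454.35 + 4643.35 + 153.45 = 136228.55

CIF value: SGD 136228.55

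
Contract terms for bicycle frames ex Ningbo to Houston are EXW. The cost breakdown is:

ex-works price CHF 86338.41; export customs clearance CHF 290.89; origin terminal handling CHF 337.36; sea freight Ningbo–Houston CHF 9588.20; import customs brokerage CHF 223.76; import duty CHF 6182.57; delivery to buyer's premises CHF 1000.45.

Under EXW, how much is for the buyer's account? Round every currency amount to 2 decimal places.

Buyer's account: CHF 17623.23

EXW: the seller makes goods available at their premises; the buyer bears all onward costs.
Seller's account: goods 86338.41 = 86338.41
Buyer's account: export clearance 290.89 + origin terminal 337.36 + freight 9588.20 + brokerage 223.76 + duty 6182.57 + delivery 1000.45 = 17623.23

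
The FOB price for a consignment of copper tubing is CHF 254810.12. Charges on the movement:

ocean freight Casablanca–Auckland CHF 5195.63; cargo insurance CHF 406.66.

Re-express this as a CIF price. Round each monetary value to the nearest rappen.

CIF price: CHF 260412.41

From FOB to CIF, the seller additionally bears: freight, insurance.
CIF price = 254810.12 + 5195.63 + 406.66 = 260412.41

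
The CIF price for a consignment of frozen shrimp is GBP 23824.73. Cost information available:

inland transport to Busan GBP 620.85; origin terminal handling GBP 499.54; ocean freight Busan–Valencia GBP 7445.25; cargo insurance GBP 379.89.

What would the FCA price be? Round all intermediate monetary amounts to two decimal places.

Not relevant to the conversion: inland to port — on the seller under both CIF and FCA; already in the CIF price and stays in the FCA price.
From CIF to FCA, the seller no longer bears: origin terminal, freight, insurance.
FCA price = 23824.73 − 499.54 − 7445.25 − 379.89 = 15500.05

FCA price: GBP 15500.05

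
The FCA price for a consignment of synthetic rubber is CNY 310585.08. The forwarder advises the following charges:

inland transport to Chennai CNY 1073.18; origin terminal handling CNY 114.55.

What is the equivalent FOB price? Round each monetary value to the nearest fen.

FOB price: CNY 310699.63

Not relevant to the conversion: inland to port — on the seller under both FCA and FOB; already in the FCA price and stays in the FOB price.
From FCA to FOB, the seller additionally bears: origin terminal.
FOB price = 310585.08 + 114.55 = 310699.63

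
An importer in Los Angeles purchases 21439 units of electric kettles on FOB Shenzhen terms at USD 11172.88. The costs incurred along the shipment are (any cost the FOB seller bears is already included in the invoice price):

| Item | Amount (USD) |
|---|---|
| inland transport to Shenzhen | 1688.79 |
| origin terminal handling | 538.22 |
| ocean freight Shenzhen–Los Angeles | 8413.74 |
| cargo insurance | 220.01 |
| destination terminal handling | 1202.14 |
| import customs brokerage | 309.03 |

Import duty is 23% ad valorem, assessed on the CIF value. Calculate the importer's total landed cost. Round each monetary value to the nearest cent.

FOB: the seller bears costs until goods are on board at the origin port; the buyer bears freight, insurance and all costs thereafter.
Already in the invoice (seller's account under FOB): inland to port, origin terminal — exclude.
CIF value = FOB price + freight + insurance = 11172.88 + 8413.74 + 220.01 = 19806.63
Import duty = 19806.63 × 23% = 4555.52
Buyer bears: freight 8413.74 + insurance 220.01 + destination terminal 1202.14 + brokerage 309.03 + duty 4555.52 = 14700.44
Landed cost = invoice 11172.88 + 14700.44 = 25873.32

Total landed cost: USD 25873.32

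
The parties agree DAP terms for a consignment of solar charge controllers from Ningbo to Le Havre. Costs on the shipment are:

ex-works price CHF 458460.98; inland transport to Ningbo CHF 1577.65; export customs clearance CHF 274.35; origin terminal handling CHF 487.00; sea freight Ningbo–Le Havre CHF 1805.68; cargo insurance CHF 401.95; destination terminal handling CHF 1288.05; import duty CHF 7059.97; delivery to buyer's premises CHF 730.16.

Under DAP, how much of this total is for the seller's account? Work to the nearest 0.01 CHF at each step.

DAP: the seller bears all costs to the named destination except import duty and clearance.
Seller's account: goods 458460.98 + inland to port 1577.65 + export clearance 274.35 + origin terminal 487.00 + freight 1805.68 + insurance 401.95 + destination terminal 1288.05 + delivery 730.16 = 465025.82
Buyer's account: duty 7059.97 = 7059.97

Seller's account: CHF 465025.82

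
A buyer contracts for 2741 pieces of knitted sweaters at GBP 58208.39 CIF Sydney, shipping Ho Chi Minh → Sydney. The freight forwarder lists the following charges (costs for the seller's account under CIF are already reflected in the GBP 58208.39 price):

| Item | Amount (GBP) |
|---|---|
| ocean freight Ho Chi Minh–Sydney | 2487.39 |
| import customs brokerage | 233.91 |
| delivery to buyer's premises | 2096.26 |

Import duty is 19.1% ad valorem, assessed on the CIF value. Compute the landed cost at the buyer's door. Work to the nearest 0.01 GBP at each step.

Total landed cost: GBP 71656.36

CIF: the seller pays costs through ocean freight and marine insurance to the destination port.
Already in the invoice (seller's account under CIF): freight — exclude.
The CIF price already equals the CIF value: 58208.39
Import duty = 58208.39 × 19.1% = 11117.80
Buyer bears: brokerage 233.91 + delivery 2096.26 + duty 11117.80 = 13447.97
Landed cost = invoice 58208.39 + 13447.97 = 71656.36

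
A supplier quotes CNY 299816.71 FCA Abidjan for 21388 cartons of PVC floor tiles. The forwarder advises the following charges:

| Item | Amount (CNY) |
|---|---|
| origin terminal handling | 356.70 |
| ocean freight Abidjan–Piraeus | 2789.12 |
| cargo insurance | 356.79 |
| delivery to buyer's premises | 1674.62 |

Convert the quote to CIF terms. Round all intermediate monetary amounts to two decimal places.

CIF price: CNY 303319.32

Not relevant to the conversion: delivery — on the buyer under both terms; not part of either seller's price.
From FCA to CIF, the seller additionally bears: origin terminal, freight, insurance.
CIF price = 299816.71 + 356.70 + 2789.12 + 356.79 = 303319.32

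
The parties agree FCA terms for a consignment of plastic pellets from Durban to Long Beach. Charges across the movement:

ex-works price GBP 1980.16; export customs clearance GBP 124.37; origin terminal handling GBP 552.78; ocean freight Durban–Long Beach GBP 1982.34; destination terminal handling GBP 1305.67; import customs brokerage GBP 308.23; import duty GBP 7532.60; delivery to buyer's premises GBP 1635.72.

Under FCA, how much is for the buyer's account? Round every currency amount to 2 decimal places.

Buyer's account: GBP 13317.34

FCA: the seller delivers export-cleared goods to the carrier; the buyer bears costs from that point.
Seller's account: goods 1980.16 + export clearance 124.37 = 2104.53
Buyer's account: origin terminal 552.78 + freight 1982.34 + destination terminal 1305.67 + brokerage 308.23 + duty 7532.60 + delivery 1635.72 = 13317.34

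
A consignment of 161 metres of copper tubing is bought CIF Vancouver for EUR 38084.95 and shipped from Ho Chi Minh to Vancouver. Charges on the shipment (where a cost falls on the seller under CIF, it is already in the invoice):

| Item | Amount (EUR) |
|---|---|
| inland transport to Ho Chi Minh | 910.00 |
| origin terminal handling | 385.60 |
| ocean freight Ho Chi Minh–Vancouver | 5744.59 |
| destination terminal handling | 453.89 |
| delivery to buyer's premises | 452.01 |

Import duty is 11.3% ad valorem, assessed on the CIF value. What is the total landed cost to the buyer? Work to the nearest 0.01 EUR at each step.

Total landed cost: EUR 43294.45

CIF: the seller pays costs through ocean freight and marine insurance to the destination port.
Already in the invoice (seller's account under CIF): inland to port, origin terminal, freight — exclude.
The CIF price already equals the CIF value: 38084.95
Import duty = 38084.95 × 11.3% = 4303.60
Buyer bears: destination terminal 453.89 + delivery 452.01 + duty 4303.60 = 5209.50
Landed cost = invoice 38084.95 + 5209.50 = 43294.45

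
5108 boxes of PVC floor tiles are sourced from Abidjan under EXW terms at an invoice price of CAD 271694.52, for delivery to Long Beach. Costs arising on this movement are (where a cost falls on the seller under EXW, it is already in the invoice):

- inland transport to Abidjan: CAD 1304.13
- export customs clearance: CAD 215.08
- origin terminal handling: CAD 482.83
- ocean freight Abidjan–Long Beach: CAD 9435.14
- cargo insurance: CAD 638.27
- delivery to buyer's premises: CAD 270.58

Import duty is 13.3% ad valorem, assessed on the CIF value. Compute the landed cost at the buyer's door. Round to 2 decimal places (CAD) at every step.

Total landed cost: CAD 321781.96

EXW: the seller makes goods available at their premises; the buyer bears all onward costs.
CIF value = EXW price + inland to port + export clearance + origin terminal + freight + insurance = 271694.52 + 1304.13 + 215.08 + 482.83 + 9435.14 + 638.27 = 283769.97
Import duty = 283769.97 × 13.3% = 37741.41
Buyer bears: inland to port 1304.13 + export clearance 215.08 + origin terminal 482.83 + freight 9435.14 + insurance 638.27 + delivery 270.58 + duty 37741.41 = 50087.44
Landed cost = invoice 271694.52 + 50087.44 = 321781.96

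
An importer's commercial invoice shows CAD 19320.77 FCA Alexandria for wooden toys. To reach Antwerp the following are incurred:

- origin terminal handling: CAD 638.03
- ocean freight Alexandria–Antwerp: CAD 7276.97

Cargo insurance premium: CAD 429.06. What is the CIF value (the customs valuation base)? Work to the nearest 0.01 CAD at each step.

CIF value: CAD 27664.83

CIF = FCA price + pre-shipment costs + freight + insurance
CIF = 19320.77 + 638.03 + 7276.97 + 429.06 = 27664.83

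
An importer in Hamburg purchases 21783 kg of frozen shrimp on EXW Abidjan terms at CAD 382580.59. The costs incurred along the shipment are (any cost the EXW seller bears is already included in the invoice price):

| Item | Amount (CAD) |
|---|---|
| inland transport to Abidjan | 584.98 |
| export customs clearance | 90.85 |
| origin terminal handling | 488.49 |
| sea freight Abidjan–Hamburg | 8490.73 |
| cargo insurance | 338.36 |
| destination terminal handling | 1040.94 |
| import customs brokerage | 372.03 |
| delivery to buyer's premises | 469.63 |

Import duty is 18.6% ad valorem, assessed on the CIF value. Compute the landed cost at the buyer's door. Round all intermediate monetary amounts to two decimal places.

EXW: the seller makes goods available at their premises; the buyer bears all onward costs.
CIF value = EXW price + inland to port + export clearance + origin terminal + freight + insurance = 382580.59 + 584.98 + 90.85 + 488.49 + 8490.73 + 338.36 = 392574.00
Import duty = 392574.00 × 18.6% = 73018.76
Buyer bears: inland to port 584.98 + export clearance 90.85 + origin terminal 488.49 + freight 8490.73 + insurance 338.36 + destination terminal 1040.94 + brokerage 372.03 + delivery 469.63 + duty 73018.76 = 84894.77
Landed cost = invoice 382580.59 + 84894.77 = 467475.36

Total landed cost: CAD 467475.36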